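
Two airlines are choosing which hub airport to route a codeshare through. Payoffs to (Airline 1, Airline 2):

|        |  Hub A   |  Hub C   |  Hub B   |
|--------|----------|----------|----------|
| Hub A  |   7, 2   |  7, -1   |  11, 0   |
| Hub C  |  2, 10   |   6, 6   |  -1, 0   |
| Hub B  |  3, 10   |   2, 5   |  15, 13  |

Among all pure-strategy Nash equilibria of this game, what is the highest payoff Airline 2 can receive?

13

Both Hub A is a pure NE (Airline 1: 7 ≥ 3; Airline 2: 2 ≥ 0). Airline 2 gets 2.
Both Hub B is a pure NE (Airline 1: 15 ≥ 11; Airline 2: 13 ≥ 10). Airline 2 gets 13.
Every other cell has a profitable deviation for at least one player. Highest of {2, 13} is 13.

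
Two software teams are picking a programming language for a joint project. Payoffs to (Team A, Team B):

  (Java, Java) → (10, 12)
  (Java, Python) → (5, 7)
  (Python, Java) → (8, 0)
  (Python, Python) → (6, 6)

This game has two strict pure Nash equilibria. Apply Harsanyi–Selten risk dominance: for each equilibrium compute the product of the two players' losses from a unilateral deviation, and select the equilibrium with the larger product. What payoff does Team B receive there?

12

At both Java: Team A loses 10 − 8 = 2 by deviating; Team B loses 12 − 7 = 5. Product = 2·5 = 10.
At both Python: Team A loses 6 − 5 = 1 by deviating; Team B loses 6 − 0 = 6. Product = 1·6 = 6.
10 > 6, so both Java is risk-dominant. Team B's payoff there is 12.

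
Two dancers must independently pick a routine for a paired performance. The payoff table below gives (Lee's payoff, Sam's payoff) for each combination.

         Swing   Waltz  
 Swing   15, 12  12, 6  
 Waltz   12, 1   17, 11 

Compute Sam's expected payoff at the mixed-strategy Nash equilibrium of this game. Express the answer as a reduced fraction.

Lee mixes with probability p on Swing, chosen so Sam is indifferent: 12p + 1(1−p) = 6p + 11(1−p) gives p = 5/8.
Sam's expected payoff is 12·5/8 + 1·3/8 = 63/8.

63/8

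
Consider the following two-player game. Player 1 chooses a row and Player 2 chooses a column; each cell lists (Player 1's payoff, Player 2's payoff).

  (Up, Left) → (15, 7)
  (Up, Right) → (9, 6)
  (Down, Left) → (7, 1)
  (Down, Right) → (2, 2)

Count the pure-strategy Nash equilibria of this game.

1

(Up, Left): Player 1 gets 15 (best alternative 7); Player 2 gets 7 (best alternative 6). Neither deviates — NE.
(Down, Right) is not a NE: Player 1 would switch to Up (9 > 2).
No other cell survives both best-response checks, so there is 1 pure NE.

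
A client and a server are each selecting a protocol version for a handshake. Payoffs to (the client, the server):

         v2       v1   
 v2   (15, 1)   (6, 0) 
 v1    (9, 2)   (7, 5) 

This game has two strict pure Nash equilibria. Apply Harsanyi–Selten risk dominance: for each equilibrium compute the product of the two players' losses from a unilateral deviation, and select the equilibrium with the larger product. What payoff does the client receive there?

15

At both v2: the client loses 15 − 9 = 6 by deviating; the server loses 1 − 0 = 1. Product = 6·1 = 6.
At both v1: the client loses 7 − 6 = 1 by deviating; the server loses 5 − 2 = 3. Product = 1·3 = 3.
6 > 3, so both v2 is risk-dominant. The client's payoff there is 15.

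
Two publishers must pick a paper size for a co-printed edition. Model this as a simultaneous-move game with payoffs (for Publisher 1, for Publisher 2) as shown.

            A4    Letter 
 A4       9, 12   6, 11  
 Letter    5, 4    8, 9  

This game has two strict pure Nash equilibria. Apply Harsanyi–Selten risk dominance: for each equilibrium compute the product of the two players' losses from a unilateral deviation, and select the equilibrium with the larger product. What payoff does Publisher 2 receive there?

At both A4: Publisher 1 loses 9 − 5 = 4 by deviating; Publisher 2 loses 12 − 11 = 1. Product = 4·1 = 4.
At both Letter: Publisher 1 loses 8 − 6 = 2 by deviating; Publisher 2 loses 9 − 4 = 5. Product = 2·5 = 10.
10 > 4, so both Letter is risk-dominant. Publisher 2's payoff there is 9.

9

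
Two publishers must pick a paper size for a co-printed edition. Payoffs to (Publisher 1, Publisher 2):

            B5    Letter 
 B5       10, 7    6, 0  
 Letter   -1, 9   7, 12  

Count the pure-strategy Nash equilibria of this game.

2

Both B5: Publisher 1 gets 10 (best alternative -1); Publisher 2 gets 7 (best alternative 0). Neither deviates — NE.
Both Letter: Publisher 1 gets 7 (best alternative 6); Publisher 2 gets 12 (best alternative 9). Neither deviates — NE.
(Letter, B5) is not a NE: Publisher 1 would switch to B5 (10 > -1).
No other cell survives both best-response checks, so there are 2 pure NE.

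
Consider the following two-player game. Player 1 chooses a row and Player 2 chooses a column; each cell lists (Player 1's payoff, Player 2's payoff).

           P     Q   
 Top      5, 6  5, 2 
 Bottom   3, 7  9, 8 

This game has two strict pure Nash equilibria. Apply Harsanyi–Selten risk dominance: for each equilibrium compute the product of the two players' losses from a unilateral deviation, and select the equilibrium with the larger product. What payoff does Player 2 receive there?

At (Top, P): Player 1 loses 5 − 3 = 2 by deviating; Player 2 loses 6 − 2 = 4. Product = 2·4 = 8.
At (Bottom, Q): Player 1 loses 9 − 5 = 4 by deviating; Player 2 loses 8 − 7 = 1. Product = 4·1 = 4.
8 > 4, so (Top, P) is risk-dominant. Player 2's payoff there is 6.

6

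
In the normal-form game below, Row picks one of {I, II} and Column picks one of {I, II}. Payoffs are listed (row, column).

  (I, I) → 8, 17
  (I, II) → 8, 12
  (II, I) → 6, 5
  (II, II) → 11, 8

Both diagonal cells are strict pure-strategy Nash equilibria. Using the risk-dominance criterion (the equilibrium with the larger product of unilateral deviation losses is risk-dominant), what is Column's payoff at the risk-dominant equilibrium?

17

At both I: Row loses 8 − 6 = 2 by deviating; Column loses 17 − 12 = 5. Product = 2·5 = 10.
At both II: Row loses 11 − 8 = 3 by deviating; Column loses 8 − 5 = 3. Product = 3·3 = 9.
10 > 9, so both I is risk-dominant. Column's payoff there is 17.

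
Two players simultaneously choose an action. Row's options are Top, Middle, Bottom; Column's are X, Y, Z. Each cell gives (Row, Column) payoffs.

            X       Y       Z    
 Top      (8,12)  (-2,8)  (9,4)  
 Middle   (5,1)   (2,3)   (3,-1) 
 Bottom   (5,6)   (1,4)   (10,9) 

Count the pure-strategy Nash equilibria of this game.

(Top, X): Row gets 8 (best alternative 5); Column gets 12 (best alternative 8). Neither deviates — NE.
(Middle, Y): Row gets 2 (best alternative 1); Column gets 3 (best alternative 1). Neither deviates — NE.
(Bottom, Z): Row gets 10 (best alternative 9); Column gets 9 (best alternative 6). Neither deviates — NE.
(Middle, Z) is not a NE: Row would switch to Bottom (10 > 3).
No other cell survives both best-response checks, so there are 3 pure NE.

3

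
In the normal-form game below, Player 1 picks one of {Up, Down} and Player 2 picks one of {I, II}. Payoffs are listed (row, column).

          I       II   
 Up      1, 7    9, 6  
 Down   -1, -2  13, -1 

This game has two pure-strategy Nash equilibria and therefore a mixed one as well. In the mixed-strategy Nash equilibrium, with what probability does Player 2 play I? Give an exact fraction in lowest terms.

Player 2's mix q on I must make Player 1 indifferent between Up and Down.
Player 1's payoff from Up: 1q + 9(1−q). From Down: (-1)q + 13(1−q).
Set equal: 2q = 4(1−q) → q = 4/6 = 2/3.

2/3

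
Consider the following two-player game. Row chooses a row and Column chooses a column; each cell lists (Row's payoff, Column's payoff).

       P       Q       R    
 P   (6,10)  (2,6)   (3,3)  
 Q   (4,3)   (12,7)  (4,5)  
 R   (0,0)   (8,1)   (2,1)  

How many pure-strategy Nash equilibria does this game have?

2

Both P: Row gets 6 (best alternative 4); Column gets 10 (best alternative 6). Neither deviates — NE.
Both Q: Row gets 12 (best alternative 8); Column gets 7 (best alternative 5). Neither deviates — NE.
Both R is not a NE: Row would switch to Q (4 > 2).
No other cell survives both best-response checks, so there are 2 pure NE.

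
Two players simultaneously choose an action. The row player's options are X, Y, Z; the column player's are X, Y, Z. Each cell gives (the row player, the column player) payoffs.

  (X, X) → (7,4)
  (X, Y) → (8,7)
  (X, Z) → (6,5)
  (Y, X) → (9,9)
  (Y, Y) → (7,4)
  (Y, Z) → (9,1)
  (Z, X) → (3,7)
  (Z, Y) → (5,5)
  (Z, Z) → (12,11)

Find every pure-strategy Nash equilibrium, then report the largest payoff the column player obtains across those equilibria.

(X, Y) is a pure NE (the row player: 8 ≥ 7; the column player: 7 ≥ 5). The column player gets 7.
(Y, X) is a pure NE (the row player: 9 ≥ 7; the column player: 9 ≥ 4). The column player gets 9.
Both Z is a pure NE (the row player: 12 ≥ 9; the column player: 11 ≥ 7). The column player gets 11.
Every other cell has a profitable deviation for at least one player. Highest of {7, 9, 11} is 11.

11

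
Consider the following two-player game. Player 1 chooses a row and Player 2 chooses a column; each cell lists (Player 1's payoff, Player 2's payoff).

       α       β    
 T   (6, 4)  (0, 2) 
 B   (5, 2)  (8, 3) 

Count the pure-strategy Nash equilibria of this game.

(T, α): Player 1 gets 6 (best alternative 5); Player 2 gets 4 (best alternative 2). Neither deviates — NE.
(B, β): Player 1 gets 8 (best alternative 0); Player 2 gets 3 (best alternative 2). Neither deviates — NE.
(B, α) is not a NE: Player 1 would switch to T (6 > 5).
No other cell survives both best-response checks, so there are 2 pure NE.

2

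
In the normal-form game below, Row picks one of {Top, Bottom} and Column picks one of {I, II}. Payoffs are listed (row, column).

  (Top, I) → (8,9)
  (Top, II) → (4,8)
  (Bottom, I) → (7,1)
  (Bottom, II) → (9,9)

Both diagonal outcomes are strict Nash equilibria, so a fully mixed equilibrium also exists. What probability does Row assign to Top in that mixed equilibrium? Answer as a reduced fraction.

Row's mix p on Top must make Column indifferent between I and II.
Column's payoff from I: 9p + 1(1−p). From II: 8p + 9(1−p).
Set equal: 1p = 8(1−p) → p = 8/9.

8/9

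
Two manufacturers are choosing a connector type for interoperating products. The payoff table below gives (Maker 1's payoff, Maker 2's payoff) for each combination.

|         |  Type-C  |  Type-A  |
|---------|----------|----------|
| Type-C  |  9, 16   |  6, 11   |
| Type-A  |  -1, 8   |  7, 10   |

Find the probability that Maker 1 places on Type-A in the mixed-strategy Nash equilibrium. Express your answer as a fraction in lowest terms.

Maker 1's mix p on Type-C must make Maker 2 indifferent between Type-C and Type-A.
Maker 2's payoff from Type-C: 16p + 8(1−p). From Type-A: 11p + 10(1−p).
Set equal: 5p = 2(1−p) → p = 2/7.
Probability on Type-A is 1 − 2/7 = 5/7.

5/7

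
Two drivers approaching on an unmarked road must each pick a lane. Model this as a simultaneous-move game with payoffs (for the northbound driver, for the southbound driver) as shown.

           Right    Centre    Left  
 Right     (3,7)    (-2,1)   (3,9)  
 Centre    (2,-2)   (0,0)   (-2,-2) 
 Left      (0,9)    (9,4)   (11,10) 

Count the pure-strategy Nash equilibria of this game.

Both Left: the northbound driver gets 11 (best alternative 3); the southbound driver gets 10 (best alternative 9). Neither deviates — NE.
Both Centre is not a NE: the northbound driver would switch to Left (9 > 0).
No other cell survives both best-response checks, so there is 1 pure NE.

1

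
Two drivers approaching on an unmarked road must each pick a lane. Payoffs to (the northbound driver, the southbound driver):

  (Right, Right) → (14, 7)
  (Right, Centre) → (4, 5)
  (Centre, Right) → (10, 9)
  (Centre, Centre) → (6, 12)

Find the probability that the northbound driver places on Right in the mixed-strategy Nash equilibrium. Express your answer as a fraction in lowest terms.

The northbound driver's mix p on Right must make the southbound driver indifferent between Right and Centre.
The southbound driver's payoff from Right: 7p + 9(1−p). From Centre: 5p + 12(1−p).
Set equal: 2p = 3(1−p) → p = 3/5.

3/5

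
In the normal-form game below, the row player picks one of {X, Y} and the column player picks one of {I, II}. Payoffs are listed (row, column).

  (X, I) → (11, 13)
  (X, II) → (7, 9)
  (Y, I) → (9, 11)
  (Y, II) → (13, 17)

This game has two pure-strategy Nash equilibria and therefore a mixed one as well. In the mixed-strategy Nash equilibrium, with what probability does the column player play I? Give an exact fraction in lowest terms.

3/4

The column player's mix q on I must make the row player indifferent between X and Y.
The row player's payoff from X: 11q + 7(1−q). From Y: 9q + 13(1−q).
Set equal: 2q = 6(1−q) → q = 6/8 = 3/4.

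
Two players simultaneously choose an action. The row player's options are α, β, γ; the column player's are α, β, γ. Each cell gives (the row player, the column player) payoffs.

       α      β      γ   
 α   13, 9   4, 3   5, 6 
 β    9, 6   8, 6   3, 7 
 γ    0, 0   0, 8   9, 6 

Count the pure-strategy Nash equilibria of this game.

Both α: the row player gets 13 (best alternative 9); the column player gets 9 (best alternative 6). Neither deviates — NE.
Both γ is not a NE: the column player would switch to β (8 > 6).
No other cell survives both best-response checks, so there is 1 pure NE.

1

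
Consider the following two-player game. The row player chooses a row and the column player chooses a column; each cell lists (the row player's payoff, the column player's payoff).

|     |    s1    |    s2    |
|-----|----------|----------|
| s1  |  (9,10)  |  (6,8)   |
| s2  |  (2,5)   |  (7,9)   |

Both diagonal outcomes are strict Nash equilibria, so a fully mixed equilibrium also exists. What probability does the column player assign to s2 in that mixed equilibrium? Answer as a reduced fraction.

7/8

The column player's mix q on s1 must make the row player indifferent between s1 and s2.
The row player's payoff from s1: 9q + 6(1−q). From s2: 2q + 7(1−q).
Set equal: 7q = 1(1−q) → q = 1/8.
Probability on s2 is 1 − 1/8 = 7/8.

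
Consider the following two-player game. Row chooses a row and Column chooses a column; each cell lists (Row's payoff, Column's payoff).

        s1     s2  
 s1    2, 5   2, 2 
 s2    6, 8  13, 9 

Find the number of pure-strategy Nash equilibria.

1

Both s2: Row gets 13 (best alternative 2); Column gets 9 (best alternative 8). Neither deviates — NE.
Both s1 is not a NE: Row would switch to s2 (6 > 2).
No other cell survives both best-response checks, so there is 1 pure NE.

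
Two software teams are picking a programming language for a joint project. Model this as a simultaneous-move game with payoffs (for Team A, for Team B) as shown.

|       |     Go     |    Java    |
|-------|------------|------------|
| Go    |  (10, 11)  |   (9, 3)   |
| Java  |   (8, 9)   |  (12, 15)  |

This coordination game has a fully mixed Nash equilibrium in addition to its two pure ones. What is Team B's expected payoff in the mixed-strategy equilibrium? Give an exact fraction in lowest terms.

69/7

Team A mixes with probability p on Go, chosen so Team B is indifferent: 11p + 9(1−p) = 3p + 15(1−p) gives p = 3/7.
Team B's expected payoff is 11·3/7 + 9·4/7 = 69/7.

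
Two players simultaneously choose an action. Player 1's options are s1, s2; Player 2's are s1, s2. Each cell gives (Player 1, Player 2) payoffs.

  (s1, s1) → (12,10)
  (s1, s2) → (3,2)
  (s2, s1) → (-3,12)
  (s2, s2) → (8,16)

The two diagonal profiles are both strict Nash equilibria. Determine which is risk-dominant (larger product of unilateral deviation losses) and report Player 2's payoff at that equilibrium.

10

At both s1: Player 1 loses 12 − (-3) = 15 by deviating; Player 2 loses 10 − 2 = 8. Product = 15·8 = 120.
At both s2: Player 1 loses 8 − 3 = 5 by deviating; Player 2 loses 16 − 12 = 4. Product = 5·4 = 20.
120 > 20, so both s1 is risk-dominant. Player 2's payoff there is 10.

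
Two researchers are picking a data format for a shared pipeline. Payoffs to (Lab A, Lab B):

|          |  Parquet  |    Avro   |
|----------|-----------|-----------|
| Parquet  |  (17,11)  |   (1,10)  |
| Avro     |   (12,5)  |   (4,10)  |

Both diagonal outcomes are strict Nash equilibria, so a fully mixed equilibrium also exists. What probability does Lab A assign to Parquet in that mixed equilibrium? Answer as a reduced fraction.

Lab A's mix p on Parquet must make Lab B indifferent between Parquet and Avro.
Lab B's payoff from Parquet: 11p + 5(1−p). From Avro: 10p + 10(1−p).
Set equal: 1p = 5(1−p) → p = 5/6.

5/6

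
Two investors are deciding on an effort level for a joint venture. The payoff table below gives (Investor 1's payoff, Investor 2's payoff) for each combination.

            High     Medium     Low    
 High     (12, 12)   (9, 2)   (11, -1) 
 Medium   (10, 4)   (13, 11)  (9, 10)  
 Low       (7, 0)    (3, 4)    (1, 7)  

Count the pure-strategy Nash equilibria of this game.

Both High: Investor 1 gets 12 (best alternative 10); Investor 2 gets 12 (best alternative 2). Neither deviates — NE.
Both Medium: Investor 1 gets 13 (best alternative 9); Investor 2 gets 11 (best alternative 10). Neither deviates — NE.
Both Low is not a NE: Investor 1 would switch to High (11 > 1).
No other cell survives both best-response checks, so there are 2 pure NE.

2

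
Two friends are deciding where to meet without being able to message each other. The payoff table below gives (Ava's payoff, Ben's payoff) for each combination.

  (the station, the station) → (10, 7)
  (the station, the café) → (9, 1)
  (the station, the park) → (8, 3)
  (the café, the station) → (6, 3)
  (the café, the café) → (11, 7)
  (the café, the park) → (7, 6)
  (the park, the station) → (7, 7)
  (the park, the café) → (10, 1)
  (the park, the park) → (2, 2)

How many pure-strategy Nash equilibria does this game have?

2

Both the station: Ava gets 10 (best alternative 7); Ben gets 7 (best alternative 3). Neither deviates — NE.
Both the café: Ava gets 11 (best alternative 10); Ben gets 7 (best alternative 6). Neither deviates — NE.
Both the park is not a NE: Ava would switch to the station (8 > 2).
No other cell survives both best-response checks, so there are 2 pure NE.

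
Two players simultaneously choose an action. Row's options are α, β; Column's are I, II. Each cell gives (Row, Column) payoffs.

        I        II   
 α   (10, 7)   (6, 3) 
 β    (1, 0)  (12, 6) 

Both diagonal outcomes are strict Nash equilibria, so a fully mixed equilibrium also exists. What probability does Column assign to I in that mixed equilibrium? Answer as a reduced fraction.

Column's mix q on I must make Row indifferent between α and β.
Row's payoff from α: 10q + 6(1−q). From β: 1q + 12(1−q).
Set equal: 9q = 6(1−q) → q = 6/15 = 2/5.

2/5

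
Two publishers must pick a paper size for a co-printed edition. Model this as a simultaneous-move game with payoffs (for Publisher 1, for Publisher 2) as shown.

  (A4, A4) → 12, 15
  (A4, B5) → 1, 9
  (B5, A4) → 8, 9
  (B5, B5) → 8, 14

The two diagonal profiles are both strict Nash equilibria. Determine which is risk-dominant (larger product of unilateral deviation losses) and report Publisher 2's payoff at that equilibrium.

14

At both A4: Publisher 1 loses 12 − 8 = 4 by deviating; Publisher 2 loses 15 − 9 = 6. Product = 4·6 = 24.
At both B5: Publisher 1 loses 8 − 1 = 7 by deviating; Publisher 2 loses 14 − 9 = 5. Product = 7·5 = 35.
35 > 24, so both B5 is risk-dominant. Publisher 2's payoff there is 14.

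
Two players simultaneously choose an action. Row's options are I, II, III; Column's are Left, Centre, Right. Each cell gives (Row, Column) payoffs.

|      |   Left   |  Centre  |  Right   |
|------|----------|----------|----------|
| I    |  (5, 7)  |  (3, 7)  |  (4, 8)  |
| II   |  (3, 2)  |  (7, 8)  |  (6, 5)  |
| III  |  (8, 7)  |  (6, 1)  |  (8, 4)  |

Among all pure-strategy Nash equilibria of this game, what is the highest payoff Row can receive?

8

(II, Centre) is a pure NE (Row: 7 ≥ 6; Column: 8 ≥ 5). Row gets 7.
(III, Left) is a pure NE (Row: 8 ≥ 5; Column: 7 ≥ 4). Row gets 8.
Every other cell has a profitable deviation for at least one player. Highest of {7, 8} is 8.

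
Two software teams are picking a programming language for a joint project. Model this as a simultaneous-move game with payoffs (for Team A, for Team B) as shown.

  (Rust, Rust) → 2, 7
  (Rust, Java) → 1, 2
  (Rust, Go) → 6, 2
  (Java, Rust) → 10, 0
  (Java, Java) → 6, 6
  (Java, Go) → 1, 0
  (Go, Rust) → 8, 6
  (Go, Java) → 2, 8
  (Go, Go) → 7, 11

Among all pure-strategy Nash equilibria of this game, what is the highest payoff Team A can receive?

Both Java is a pure NE (Team A: 6 ≥ 2; Team B: 6 ≥ 0). Team A gets 6.
Both Go is a pure NE (Team A: 7 ≥ 6; Team B: 11 ≥ 8). Team A gets 7.
Every other cell has a profitable deviation for at least one player. Highest of {6, 7} is 7.

7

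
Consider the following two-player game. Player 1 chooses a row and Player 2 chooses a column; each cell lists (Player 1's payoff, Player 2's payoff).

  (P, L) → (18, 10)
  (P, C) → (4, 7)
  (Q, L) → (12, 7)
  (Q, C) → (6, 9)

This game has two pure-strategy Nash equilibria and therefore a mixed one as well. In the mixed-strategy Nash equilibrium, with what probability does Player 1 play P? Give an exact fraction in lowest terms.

Player 1's mix p on P must make Player 2 indifferent between L and C.
Player 2's payoff from L: 10p + 7(1−p). From C: 7p + 9(1−p).
Set equal: 3p = 2(1−p) → p = 2/5.

2/5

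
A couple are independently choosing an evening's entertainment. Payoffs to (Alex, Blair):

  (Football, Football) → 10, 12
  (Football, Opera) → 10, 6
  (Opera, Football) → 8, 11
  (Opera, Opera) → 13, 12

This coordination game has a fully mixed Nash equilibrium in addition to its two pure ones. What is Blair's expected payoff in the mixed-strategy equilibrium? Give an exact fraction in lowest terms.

78/7

Alex mixes with probability p on Football, chosen so Blair is indifferent: 12p + 11(1−p) = 6p + 12(1−p) gives p = 1/7.
Blair's expected payoff is 12·1/7 + 11·6/7 = 78/7.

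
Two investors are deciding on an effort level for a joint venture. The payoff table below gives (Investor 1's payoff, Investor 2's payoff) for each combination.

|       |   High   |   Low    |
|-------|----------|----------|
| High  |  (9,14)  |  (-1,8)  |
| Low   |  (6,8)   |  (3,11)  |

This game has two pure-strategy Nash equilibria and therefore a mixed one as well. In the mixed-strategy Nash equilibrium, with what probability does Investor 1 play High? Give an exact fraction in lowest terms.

Investor 1's mix p on High must make Investor 2 indifferent between High and Low.
Investor 2's payoff from High: 14p + 8(1−p). From Low: 8p + 11(1−p).
Set equal: 6p = 3(1−p) → p = 3/9 = 1/3.

1/3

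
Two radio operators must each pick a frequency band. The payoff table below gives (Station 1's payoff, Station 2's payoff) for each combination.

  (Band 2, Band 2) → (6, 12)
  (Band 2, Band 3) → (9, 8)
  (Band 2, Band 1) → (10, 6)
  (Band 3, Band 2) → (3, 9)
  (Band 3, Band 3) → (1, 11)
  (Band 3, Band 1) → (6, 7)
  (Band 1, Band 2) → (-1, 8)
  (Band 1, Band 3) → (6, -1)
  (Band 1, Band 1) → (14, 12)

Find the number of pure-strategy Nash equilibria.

2

Both Band 2: Station 1 gets 6 (best alternative 3); Station 2 gets 12 (best alternative 8). Neither deviates — NE.
Both Band 1: Station 1 gets 14 (best alternative 10); Station 2 gets 12 (best alternative 8). Neither deviates — NE.
Both Band 3 is not a NE: Station 1 would switch to Band 2 (9 > 1).
No other cell survives both best-response checks, so there are 2 pure NE.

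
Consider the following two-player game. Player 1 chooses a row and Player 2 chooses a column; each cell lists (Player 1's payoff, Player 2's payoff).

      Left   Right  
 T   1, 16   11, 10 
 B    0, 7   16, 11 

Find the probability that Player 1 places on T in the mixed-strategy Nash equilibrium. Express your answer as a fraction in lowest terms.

Player 1's mix p on T must make Player 2 indifferent between Left and Right.
Player 2's payoff from Left: 16p + 7(1−p). From Right: 10p + 11(1−p).
Set equal: 6p = 4(1−p) → p = 4/10 = 2/5.

2/5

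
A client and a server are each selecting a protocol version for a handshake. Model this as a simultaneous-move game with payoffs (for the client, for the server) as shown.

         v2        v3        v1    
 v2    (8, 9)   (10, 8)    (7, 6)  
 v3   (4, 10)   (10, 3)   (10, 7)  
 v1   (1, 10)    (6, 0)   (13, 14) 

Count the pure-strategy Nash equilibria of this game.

Both v2: the client gets 8 (best alternative 4); the server gets 9 (best alternative 8). Neither deviates — NE.
Both v1: the client gets 13 (best alternative 10); the server gets 14 (best alternative 10). Neither deviates — NE.
Both v3 is not a NE: the server would switch to v2 (10 > 3).
No other cell survives both best-response checks, so there are 2 pure NE.

2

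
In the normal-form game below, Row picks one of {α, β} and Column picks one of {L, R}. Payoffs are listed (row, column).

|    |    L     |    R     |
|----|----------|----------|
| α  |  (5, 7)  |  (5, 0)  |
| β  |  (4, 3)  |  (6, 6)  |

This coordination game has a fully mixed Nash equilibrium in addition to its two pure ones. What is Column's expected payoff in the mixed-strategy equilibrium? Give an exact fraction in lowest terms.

Row mixes with probability p on α, chosen so Column is indifferent: 7p + 3(1−p) = 0p + 6(1−p) gives p = 3/10.
Column's expected payoff is 7·3/10 + 3·7/10 = 21/5.

21/5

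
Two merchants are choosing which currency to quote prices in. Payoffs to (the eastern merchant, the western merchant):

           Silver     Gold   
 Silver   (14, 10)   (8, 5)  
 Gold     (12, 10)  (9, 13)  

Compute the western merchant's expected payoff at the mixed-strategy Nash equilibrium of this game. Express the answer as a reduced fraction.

The eastern merchant mixes with probability p on Silver, chosen so the western merchant is indifferent: 10p + 10(1−p) = 5p + 13(1−p) gives p = 3/8.
The western merchant's expected payoff is 10·3/8 + 10·5/8 = 10.

10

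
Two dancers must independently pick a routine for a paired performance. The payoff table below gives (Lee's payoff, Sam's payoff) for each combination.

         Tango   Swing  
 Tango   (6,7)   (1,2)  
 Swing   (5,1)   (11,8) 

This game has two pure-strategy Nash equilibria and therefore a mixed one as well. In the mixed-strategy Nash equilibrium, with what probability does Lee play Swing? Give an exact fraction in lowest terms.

Lee's mix p on Tango must make Sam indifferent between Tango and Swing.
Sam's payoff from Tango: 7p + 1(1−p). From Swing: 2p + 8(1−p).
Set equal: 5p = 7(1−p) → p = 7/12.
Probability on Swing is 1 − 7/12 = 5/12.

5/12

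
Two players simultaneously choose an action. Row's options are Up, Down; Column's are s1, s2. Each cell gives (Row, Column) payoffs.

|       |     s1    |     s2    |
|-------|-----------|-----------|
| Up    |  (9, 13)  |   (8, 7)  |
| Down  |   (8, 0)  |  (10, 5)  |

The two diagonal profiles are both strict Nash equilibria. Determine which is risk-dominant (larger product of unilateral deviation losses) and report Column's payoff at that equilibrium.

5

At (Up, s1): Row loses 9 − 8 = 1 by deviating; Column loses 13 − 7 = 6. Product = 1·6 = 6.
At (Down, s2): Row loses 10 − 8 = 2 by deviating; Column loses 5 − 0 = 5. Product = 2·5 = 10.
10 > 6, so (Down, s2) is risk-dominant. Column's payoff there is 5.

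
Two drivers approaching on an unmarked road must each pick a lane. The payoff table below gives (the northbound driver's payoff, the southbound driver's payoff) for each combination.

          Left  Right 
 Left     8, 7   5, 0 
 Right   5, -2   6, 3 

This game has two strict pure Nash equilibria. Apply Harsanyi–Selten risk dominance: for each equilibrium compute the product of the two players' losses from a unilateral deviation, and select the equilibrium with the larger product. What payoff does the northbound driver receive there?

At both Left: the northbound driver loses 8 − 5 = 3 by deviating; the southbound driver loses 7 − 0 = 7. Product = 3·7 = 21.
At both Right: the northbound driver loses 6 − 5 = 1 by deviating; the southbound driver loses 3 − (-2) = 5. Product = 1·5 = 5.
21 > 5, so both Left is risk-dominant. The northbound driver's payoff there is 8.

8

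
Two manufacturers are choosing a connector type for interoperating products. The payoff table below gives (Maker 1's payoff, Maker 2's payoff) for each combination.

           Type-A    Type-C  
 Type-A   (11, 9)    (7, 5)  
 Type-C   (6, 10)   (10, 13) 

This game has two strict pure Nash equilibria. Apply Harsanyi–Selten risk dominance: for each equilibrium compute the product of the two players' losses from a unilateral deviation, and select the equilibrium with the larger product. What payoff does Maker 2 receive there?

At both Type-A: Maker 1 loses 11 − 6 = 5 by deviating; Maker 2 loses 9 − 5 = 4. Product = 5·4 = 20.
At both Type-C: Maker 1 loses 10 − 7 = 3 by deviating; Maker 2 loses 13 − 10 = 3. Product = 3·3 = 9.
20 > 9, so both Type-A is risk-dominant. Maker 2's payoff there is 9.

9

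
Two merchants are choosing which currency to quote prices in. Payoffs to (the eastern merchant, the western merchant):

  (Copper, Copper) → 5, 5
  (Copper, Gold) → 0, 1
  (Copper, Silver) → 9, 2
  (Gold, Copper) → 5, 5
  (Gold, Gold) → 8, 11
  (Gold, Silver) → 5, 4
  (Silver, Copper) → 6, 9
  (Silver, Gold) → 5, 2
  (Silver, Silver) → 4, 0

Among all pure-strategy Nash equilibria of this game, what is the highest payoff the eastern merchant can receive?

Both Gold is a pure NE (the eastern merchant: 8 ≥ 5; the western merchant: 11 ≥ 5). The eastern merchant gets 8.
(Silver, Copper) is a pure NE (the eastern merchant: 6 ≥ 5; the western merchant: 9 ≥ 2). The eastern merchant gets 6.
Every other cell has a profitable deviation for at least one player. Highest of {8, 6} is 8.

8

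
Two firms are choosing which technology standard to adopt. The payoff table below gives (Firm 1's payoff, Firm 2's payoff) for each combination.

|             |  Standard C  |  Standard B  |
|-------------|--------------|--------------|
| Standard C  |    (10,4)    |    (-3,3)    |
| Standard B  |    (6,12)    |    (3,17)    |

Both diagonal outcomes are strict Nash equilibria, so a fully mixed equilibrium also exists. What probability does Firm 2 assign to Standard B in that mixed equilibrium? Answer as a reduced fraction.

2/5

Firm 2's mix q on Standard C must make Firm 1 indifferent between Standard C and Standard B.
Firm 1's payoff from Standard C: 10q + (-3)(1−q). From Standard B: 6q + 3(1−q).
Set equal: 4q = 6(1−q) → q = 6/10 = 3/5.
Probability on Standard B is 1 − 3/5 = 2/5.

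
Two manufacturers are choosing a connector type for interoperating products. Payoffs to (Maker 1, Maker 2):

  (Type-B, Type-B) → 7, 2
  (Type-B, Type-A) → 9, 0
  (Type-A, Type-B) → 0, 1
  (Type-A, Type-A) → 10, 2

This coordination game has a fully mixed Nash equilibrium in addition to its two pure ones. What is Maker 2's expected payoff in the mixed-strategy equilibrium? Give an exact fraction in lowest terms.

Maker 1 mixes with probability p on Type-B, chosen so Maker 2 is indifferent: 2p + 1(1−p) = 0p + 2(1−p) gives p = 1/3.
Maker 2's expected payoff is 2·1/3 + 1·2/3 = 4/3.

4/3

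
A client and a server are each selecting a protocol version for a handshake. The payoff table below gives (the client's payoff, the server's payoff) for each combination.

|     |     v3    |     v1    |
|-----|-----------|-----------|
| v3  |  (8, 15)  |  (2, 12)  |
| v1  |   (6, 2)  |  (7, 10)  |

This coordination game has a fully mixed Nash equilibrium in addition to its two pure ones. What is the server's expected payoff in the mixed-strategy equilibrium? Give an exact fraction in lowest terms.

126/11

The client mixes with probability p on v3, chosen so the server is indifferent: 15p + 2(1−p) = 12p + 10(1−p) gives p = 8/11.
The server's expected payoff is 15·8/11 + 2·3/11 = 126/11.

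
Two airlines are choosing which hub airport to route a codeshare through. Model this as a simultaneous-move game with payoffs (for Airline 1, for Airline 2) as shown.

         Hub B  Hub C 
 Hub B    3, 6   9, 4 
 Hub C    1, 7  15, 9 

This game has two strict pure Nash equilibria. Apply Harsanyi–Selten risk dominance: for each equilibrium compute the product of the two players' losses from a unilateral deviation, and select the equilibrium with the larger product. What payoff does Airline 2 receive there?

9

At both Hub B: Airline 1 loses 3 − 1 = 2 by deviating; Airline 2 loses 6 − 4 = 2. Product = 2·2 = 4.
At both Hub C: Airline 1 loses 15 − 9 = 6 by deviating; Airline 2 loses 9 − 7 = 2. Product = 6·2 = 12.
12 > 4, so both Hub C is risk-dominant. Airline 2's payoff there is 9.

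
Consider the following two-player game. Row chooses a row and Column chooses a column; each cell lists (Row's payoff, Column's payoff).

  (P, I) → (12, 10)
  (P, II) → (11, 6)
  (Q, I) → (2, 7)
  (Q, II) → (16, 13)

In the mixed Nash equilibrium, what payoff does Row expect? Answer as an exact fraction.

34/3

Column mixes with probability q on I, chosen so Row is indifferent: 12q + 11(1−q) = 2q + 16(1−q) gives q = 1/3.
Row's expected payoff (from either row, since indifferent) is 12·1/3 + 11·2/3 = 34/3.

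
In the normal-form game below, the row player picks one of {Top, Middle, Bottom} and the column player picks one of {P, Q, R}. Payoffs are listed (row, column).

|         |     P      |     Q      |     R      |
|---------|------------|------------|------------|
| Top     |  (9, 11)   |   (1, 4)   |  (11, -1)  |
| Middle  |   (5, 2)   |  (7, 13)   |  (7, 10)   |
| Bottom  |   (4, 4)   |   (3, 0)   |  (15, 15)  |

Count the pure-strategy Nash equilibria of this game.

(Top, P): the row player gets 9 (best alternative 5); the column player gets 11 (best alternative 4). Neither deviates — NE.
(Middle, Q): the row player gets 7 (best alternative 3); the column player gets 13 (best alternative 10). Neither deviates — NE.
(Bottom, R): the row player gets 15 (best alternative 11); the column player gets 15 (best alternative 4). Neither deviates — NE.
(Middle, P) is not a NE: the row player would switch to Top (9 > 5).
No other cell survives both best-response checks, so there are 3 pure NE.

3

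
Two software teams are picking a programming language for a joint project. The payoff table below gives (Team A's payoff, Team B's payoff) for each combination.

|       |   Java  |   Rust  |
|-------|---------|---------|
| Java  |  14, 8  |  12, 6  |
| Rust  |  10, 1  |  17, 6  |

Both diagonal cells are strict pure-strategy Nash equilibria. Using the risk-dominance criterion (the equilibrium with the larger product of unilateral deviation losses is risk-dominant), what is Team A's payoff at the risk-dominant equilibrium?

At both Java: Team A loses 14 − 10 = 4 by deviating; Team B loses 8 − 6 = 2. Product = 4·2 = 8.
At both Rust: Team A loses 17 − 12 = 5 by deviating; Team B loses 6 − 1 = 5. Product = 5·5 = 25.
25 > 8, so both Rust is risk-dominant. Team A's payoff there is 17.

17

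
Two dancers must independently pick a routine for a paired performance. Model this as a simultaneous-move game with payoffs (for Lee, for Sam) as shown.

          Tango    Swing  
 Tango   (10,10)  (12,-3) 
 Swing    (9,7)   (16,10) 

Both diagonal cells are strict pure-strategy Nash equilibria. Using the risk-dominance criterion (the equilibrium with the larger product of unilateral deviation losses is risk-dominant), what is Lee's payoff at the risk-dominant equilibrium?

10

At both Tango: Lee loses 10 − 9 = 1 by deviating; Sam loses 10 − (-3) = 13. Product = 1·13 = 13.
At both Swing: Lee loses 16 − 12 = 4 by deviating; Sam loses 10 − 7 = 3. Product = 4·3 = 12.
13 > 12, so both Tango is risk-dominant. Lee's payoff there is 10.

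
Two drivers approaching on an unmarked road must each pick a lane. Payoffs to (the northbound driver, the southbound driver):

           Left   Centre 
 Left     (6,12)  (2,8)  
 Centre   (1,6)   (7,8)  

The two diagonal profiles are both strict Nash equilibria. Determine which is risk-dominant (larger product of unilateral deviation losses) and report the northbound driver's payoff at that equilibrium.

At both Left: the northbound driver loses 6 − 1 = 5 by deviating; the southbound driver loses 12 − 8 = 4. Product = 5·4 = 20.
At both Centre: the northbound driver loses 7 − 2 = 5 by deviating; the southbound driver loses 8 − 6 = 2. Product = 5·2 = 10.
20 > 10, so both Left is risk-dominant. The northbound driver's payoff there is 6.

6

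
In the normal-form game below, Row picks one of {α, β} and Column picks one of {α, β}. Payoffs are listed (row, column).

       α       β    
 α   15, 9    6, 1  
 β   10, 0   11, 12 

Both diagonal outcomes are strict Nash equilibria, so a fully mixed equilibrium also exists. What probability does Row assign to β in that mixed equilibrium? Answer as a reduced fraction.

Row's mix p on α must make Column indifferent between α and β.
Column's payoff from α: 9p + 0(1−p). From β: 1p + 12(1−p).
Set equal: 8p = 12(1−p) → p = 12/20 = 3/5.
Probability on β is 1 − 3/5 = 2/5.

2/5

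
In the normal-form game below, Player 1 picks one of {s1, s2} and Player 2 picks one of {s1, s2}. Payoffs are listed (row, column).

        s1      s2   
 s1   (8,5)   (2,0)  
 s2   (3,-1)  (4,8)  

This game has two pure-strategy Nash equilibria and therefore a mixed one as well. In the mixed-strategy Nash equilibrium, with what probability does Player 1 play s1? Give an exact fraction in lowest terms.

9/14

Player 1's mix p on s1 must make Player 2 indifferent between s1 and s2.
Player 2's payoff from s1: 5p + (-1)(1−p). From s2: 0p + 8(1−p).
Set equal: 5p = 9(1−p) → p = 9/14.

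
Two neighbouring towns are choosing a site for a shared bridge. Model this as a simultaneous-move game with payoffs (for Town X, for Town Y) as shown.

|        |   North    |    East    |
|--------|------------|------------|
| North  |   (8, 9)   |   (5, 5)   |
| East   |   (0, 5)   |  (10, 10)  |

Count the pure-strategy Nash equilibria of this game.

2

Both North: Town X gets 8 (best alternative 0); Town Y gets 9 (best alternative 5). Neither deviates — NE.
Both East: Town X gets 10 (best alternative 5); Town Y gets 10 (best alternative 5). Neither deviates — NE.
(East, North) is not a NE: Town X would switch to North (8 > 0).
No other cell survives both best-response checks, so there are 2 pure NE.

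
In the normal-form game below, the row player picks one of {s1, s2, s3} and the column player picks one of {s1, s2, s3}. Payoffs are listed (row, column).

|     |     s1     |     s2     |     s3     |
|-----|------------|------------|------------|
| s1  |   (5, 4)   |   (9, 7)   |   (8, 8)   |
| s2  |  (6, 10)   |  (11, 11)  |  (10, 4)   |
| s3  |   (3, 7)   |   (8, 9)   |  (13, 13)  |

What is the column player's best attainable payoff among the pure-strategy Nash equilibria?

Both s2 is a pure NE (the row player: 11 ≥ 9; the column player: 11 ≥ 10). The column player gets 11.
Both s3 is a pure NE (the row player: 13 ≥ 10; the column player: 13 ≥ 9). The column player gets 13.
Every other cell has a profitable deviation for at least one player. Highest of {11, 13} is 13.

13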